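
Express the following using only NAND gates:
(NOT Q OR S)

(((Q NAND Q) NAND (Q NAND Q)) NAND (S NAND S))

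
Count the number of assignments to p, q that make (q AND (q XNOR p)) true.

Satisfying assignments: (1,1)
Count: 1 out of 4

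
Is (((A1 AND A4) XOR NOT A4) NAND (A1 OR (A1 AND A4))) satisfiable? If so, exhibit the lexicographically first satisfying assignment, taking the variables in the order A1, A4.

A1=0, A4=0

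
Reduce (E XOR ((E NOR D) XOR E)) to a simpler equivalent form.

By XOR self-cancellation ((E XOR v) XOR v = E):
= (E NOR D)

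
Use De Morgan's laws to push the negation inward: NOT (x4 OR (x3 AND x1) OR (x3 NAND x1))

NOT x4 AND NOT (x3 AND x1) AND NOT (x3 NAND x1)
De Morgan's: NOT(OR of terms) = AND of negations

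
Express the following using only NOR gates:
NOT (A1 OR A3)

(((A1 NOR A3) NOR (A1 NOR A3)) NOR ((A1 NOR A3) NOR (A1 NOR A3)))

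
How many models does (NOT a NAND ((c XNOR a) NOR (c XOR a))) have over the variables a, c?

Satisfying assignments: (0,0), (0,1), (1,0), (1,1)
Count: 4 out of 4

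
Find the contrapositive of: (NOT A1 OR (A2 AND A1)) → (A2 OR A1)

Contrapositive: NOT (A2 OR A1) → NOT (NOT A1 OR (A2 AND A1))
Note: A statement and its contrapositive are logically equivalent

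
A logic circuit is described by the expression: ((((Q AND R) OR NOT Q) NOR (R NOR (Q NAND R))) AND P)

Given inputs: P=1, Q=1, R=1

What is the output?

Substituting: ((((1 AND 1) OR NOT 1) NOR (1 NOR (1 NAND 1))) AND 1)
= 0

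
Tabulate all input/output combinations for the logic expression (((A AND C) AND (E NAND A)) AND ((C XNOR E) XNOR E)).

A | C | E | Output
------------------
0 | 0 | 0 | 0
0 | 0 | 1 | 0
0 | 1 | 0 | 0
0 | 1 | 1 | 0
1 | 0 | 0 | 0
1 | 0 | 1 | 0
1 | 1 | 0 | 1
1 | 1 | 1 | 0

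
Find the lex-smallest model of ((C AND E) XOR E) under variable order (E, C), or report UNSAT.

E=1, C=0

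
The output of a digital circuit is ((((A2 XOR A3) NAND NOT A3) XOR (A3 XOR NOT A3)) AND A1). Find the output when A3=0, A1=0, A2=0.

Substituting: ((((0 XOR 0) NAND NOT 0) XOR (0 XOR NOT 0)) AND 0)
= 0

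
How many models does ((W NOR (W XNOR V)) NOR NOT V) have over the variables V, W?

Satisfying assignments: (1,1)
Count: 1 out of 4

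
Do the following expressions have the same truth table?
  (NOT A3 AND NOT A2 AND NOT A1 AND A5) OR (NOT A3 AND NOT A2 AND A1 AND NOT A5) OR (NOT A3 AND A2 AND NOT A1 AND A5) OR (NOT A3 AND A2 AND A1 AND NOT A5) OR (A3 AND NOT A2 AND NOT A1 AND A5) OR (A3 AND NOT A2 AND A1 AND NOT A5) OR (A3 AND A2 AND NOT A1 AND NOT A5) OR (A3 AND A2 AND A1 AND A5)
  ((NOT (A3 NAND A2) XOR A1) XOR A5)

Yes, they are equivalent — the two output columns agree on all 16 assignments:
A3 | A2 | A1 | A5 | Expression 1 | Expression 2
-----------------------------------------------
0 | 0 | 0 | 0 | 0 | 0
0 | 0 | 0 | 1 | 1 | 1
0 | 0 | 1 | 0 | 1 | 1
0 | 0 | 1 | 1 | 0 | 0
0 | 1 | 0 | 0 | 0 | 0
0 | 1 | 0 | 1 | 1 | 1
0 | 1 | 1 | 0 | 1 | 1
0 | 1 | 1 | 1 | 0 | 0
1 | 0 | 0 | 0 | 0 | 0
1 | 0 | 0 | 1 | 1 | 1
1 | 0 | 1 | 0 | 1 | 1
1 | 0 | 1 | 1 | 0 | 0
1 | 1 | 0 | 0 | 1 | 1
1 | 1 | 0 | 1 | 0 | 0
1 | 1 | 1 | 0 | 0 | 0
1 | 1 | 1 | 1 | 1 | 1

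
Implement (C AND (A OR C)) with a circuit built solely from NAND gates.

((C NAND ((A NAND A) NAND (C NAND C))) NAND (C NAND ((A NAND A) NAND (C NAND C))))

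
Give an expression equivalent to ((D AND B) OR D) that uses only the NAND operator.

((((D NAND B) NAND (D NAND B)) NAND ((D NAND B) NAND (D NAND B))) NAND (D NAND D))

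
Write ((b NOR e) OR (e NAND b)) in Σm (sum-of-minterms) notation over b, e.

Σm(0, 1, 2) = (NOT b AND NOT e) OR (NOT b AND e) OR (b AND NOT e)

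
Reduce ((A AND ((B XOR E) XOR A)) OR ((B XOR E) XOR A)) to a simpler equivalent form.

By absorption (E OR (E AND v) = E):
= ((B XOR E) XOR A)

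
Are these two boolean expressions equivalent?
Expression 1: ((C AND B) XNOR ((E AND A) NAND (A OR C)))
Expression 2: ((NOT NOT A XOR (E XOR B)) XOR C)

No. Counterexample: with A=0, E=0, B=0, C=1, Expression 1 = 0 but Expression 2 = 1.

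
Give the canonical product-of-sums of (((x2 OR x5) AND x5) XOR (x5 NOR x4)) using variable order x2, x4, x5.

ΠM(2, 6) = (x2 OR NOT x4 OR x5) AND (NOT x2 OR NOT x4 OR x5)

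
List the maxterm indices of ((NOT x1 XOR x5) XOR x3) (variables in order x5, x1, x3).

ΠM(1, 2, 4, 7) = (x5 OR x1 OR NOT x3) AND (x5 OR NOT x1 OR x3) AND (NOT x5 OR x1 OR x3) AND (NOT x5 OR NOT x1 OR NOT x3)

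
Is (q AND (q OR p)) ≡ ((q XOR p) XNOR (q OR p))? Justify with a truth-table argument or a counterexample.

No. Counterexample: with p=0, q=0, Expression 1 = 0 but Expression 2 = 1.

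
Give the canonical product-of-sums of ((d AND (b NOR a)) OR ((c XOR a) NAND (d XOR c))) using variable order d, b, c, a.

ΠM(2, 6, 9, 13) = (d OR b OR NOT c OR a) AND (d OR NOT b OR NOT c OR a) AND (NOT d OR b OR c OR NOT a) AND (NOT d OR NOT b OR c OR NOT a)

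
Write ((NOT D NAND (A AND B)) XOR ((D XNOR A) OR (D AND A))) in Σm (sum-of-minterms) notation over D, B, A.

Σm(1, 4, 6) = (NOT D AND NOT B AND A) OR (D AND NOT B AND NOT A) OR (D AND B AND NOT A)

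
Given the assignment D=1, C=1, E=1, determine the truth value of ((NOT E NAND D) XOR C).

Substituting: ((NOT 1 NAND 1) XOR 1)
= 0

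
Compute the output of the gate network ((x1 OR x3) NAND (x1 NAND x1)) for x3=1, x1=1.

Substituting: ((1 OR 1) NAND (1 NAND 1))
= 1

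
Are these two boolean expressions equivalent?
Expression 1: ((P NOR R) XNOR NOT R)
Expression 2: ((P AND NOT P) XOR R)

No. Counterexample: with R=0, P=0, Expression 1 = 1 but Expression 2 = 0.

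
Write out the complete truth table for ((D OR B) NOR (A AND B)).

D | B | A | Output
------------------
0 | 0 | 0 | 1
0 | 0 | 1 | 1
0 | 1 | 0 | 0
0 | 1 | 1 | 0
1 | 0 | 0 | 0
1 | 0 | 1 | 0
1 | 1 | 0 | 0
1 | 1 | 1 | 0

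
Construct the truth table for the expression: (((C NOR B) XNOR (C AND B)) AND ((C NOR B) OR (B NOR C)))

B | C | Output
--------------
0 | 0 | 0
0 | 1 | 0
1 | 0 | 0
1 | 1 | 0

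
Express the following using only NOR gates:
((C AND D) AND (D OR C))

((((C NOR C) NOR (D NOR D)) NOR ((C NOR C) NOR (D NOR D))) NOR (((D NOR C) NOR (D NOR C)) NOR ((D NOR C) NOR (D NOR C))))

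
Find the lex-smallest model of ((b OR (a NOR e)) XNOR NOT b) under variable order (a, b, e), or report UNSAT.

a=0, b=0, e=0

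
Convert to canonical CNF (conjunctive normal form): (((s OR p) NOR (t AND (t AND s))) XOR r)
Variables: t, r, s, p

(t OR r OR s OR NOT p) AND (t OR r OR NOT s OR p) AND (t OR r OR NOT s OR NOT p) AND (t OR NOT r OR s OR p) AND (NOT t OR r OR s OR NOT p) AND (NOT t OR r OR NOT s OR p) AND (NOT t OR r OR NOT s OR NOT p) AND (NOT t OR NOT r OR s OR p)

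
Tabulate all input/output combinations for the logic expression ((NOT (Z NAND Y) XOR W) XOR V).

Y | W | V | Z | Output
----------------------
0 | 0 | 0 | 0 | 0
0 | 0 | 0 | 1 | 0
0 | 0 | 1 | 0 | 1
0 | 0 | 1 | 1 | 1
0 | 1 | 0 | 0 | 1
0 | 1 | 0 | 1 | 1
0 | 1 | 1 | 0 | 0
0 | 1 | 1 | 1 | 0
1 | 0 | 0 | 0 | 0
1 | 0 | 0 | 1 | 1
1 | 0 | 1 | 0 | 1
1 | 0 | 1 | 1 | 0
1 | 1 | 0 | 0 | 1
1 | 1 | 0 | 1 | 0
1 | 1 | 1 | 0 | 0
1 | 1 | 1 | 1 | 1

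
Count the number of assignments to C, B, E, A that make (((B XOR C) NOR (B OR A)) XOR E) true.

Satisfying assignments: (0,0,0,0), (0,0,1,1), (0,1,1,0), (0,1,1,1), (1,0,1,0), (1,0,1,1), (1,1,1,0), (1,1,1,1)
Count: 8 out of 16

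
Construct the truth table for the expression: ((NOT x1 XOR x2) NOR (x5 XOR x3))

x1 | x2 | x3 | x5 | Output
--------------------------
0 | 0 | 0 | 0 | 0
0 | 0 | 0 | 1 | 0
0 | 0 | 1 | 0 | 0
0 | 0 | 1 | 1 | 0
0 | 1 | 0 | 0 | 1
0 | 1 | 0 | 1 | 0
0 | 1 | 1 | 0 | 0
0 | 1 | 1 | 1 | 1
1 | 0 | 0 | 0 | 1
1 | 0 | 0 | 1 | 0
1 | 0 | 1 | 0 | 0
1 | 0 | 1 | 1 | 1
1 | 1 | 0 | 0 | 0
1 | 1 | 0 | 1 | 0
1 | 1 | 1 | 0 | 0
1 | 1 | 1 | 1 | 0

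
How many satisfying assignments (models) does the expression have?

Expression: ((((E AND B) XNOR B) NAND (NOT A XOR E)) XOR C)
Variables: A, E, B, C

Satisfying assignments: (0,0,0,1), (0,0,1,0), (0,1,0,0), (0,1,1,0), (1,0,0,0), (1,0,1,0), (1,1,0,1), (1,1,1,1)
Count: 8 out of 16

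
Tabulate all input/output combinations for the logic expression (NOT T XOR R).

T | R | Output
--------------
0 | 0 | 1
0 | 1 | 0
1 | 0 | 0
1 | 1 | 1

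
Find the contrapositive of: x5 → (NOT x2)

Contrapositive: x2 → NOT x5
Note: A statement and its contrapositive are logically equivalent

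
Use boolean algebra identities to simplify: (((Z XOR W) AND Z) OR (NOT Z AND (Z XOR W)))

By distribution ((E AND v) OR (E AND NOT v) = E):
= (Z XOR W)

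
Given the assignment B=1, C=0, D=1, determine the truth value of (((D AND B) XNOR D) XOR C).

Substituting: (((1 AND 1) XNOR 1) XOR 0)
= 1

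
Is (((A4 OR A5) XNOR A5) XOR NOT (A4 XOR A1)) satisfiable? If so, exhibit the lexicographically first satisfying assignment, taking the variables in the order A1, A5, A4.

A1=0, A5=1, A4=1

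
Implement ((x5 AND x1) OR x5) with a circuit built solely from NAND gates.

((((x5 NAND x1) NAND (x5 NAND x1)) NAND ((x5 NAND x1) NAND (x5 NAND x1))) NAND (x5 NAND x5))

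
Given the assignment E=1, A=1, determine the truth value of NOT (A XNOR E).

Substituting: NOT (1 XNOR 1)
= 0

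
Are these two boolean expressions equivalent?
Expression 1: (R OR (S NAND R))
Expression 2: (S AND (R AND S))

No. Counterexample: with S=0, R=0, Expression 1 = 1 but Expression 2 = 0.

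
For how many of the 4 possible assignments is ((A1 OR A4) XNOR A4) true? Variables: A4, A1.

Satisfying assignments: (0,0), (1,0), (1,1)
Count: 3 out of 4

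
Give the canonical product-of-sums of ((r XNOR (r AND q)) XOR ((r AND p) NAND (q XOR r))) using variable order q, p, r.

ΠM(0, 2, 3, 4, 5, 6, 7) = (q OR p OR r) AND (q OR NOT p OR r) AND (q OR NOT p OR NOT r) AND (NOT q OR p OR r) AND (NOT q OR p OR NOT r) AND (NOT q OR NOT p OR r) AND (NOT q OR NOT p OR NOT r)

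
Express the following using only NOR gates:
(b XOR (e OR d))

((((b NOR ((e NOR d) NOR (e NOR d))) NOR (b NOR ((e NOR d) NOR (e NOR d)))) NOR ((b NOR ((e NOR d) NOR (e NOR d))) NOR (b NOR ((e NOR d) NOR (e NOR d))))) NOR ((((b NOR b) NOR (((e NOR d) NOR (e NOR d)) NOR ((e NOR d) NOR (e NOR d)))) NOR ((b NOR b) NOR (((e NOR d) NOR (e NOR d)) NOR ((e NOR d) NOR (e NOR d))))) NOR (((b NOR b) NOR (((e NOR d) NOR (e NOR d)) NOR ((e NOR d) NOR (e NOR d)))) NOR ((b NOR b) NOR (((e NOR d) NOR (e NOR d)) NOR ((e NOR d) NOR (e NOR d)))))))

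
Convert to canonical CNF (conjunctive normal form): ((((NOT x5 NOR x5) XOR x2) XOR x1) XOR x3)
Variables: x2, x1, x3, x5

(x2 OR x1 OR x3 OR x5) AND (x2 OR x1 OR x3 OR NOT x5) AND (x2 OR NOT x1 OR NOT x3 OR x5) AND (x2 OR NOT x1 OR NOT x3 OR NOT x5) AND (NOT x2 OR x1 OR NOT x3 OR x5) AND (NOT x2 OR x1 OR NOT x3 OR NOT x5) AND (NOT x2 OR NOT x1 OR x3 OR x5) AND (NOT x2 OR NOT x1 OR x3 OR NOT x5)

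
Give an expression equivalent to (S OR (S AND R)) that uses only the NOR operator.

((S NOR ((S NOR S) NOR (R NOR R))) NOR (S NOR ((S NOR S) NOR (R NOR R))))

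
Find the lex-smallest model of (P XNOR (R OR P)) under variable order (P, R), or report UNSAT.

P=0, R=0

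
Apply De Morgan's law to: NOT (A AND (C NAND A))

NOT A OR NOT (C NAND A)
De Morgan's: NOT(AND of terms) = OR of negations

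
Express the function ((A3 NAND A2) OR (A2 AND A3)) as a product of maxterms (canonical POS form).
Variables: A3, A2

ΠM() = TRUE (no maxterms)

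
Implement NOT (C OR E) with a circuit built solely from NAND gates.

(((C NAND C) NAND (E NAND E)) NAND ((C NAND C) NAND (E NAND E)))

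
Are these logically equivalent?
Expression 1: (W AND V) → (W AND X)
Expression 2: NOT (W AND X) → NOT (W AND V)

Yes, Contrapositive is always equivalent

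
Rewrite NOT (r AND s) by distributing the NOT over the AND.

NOT r OR NOT s
De Morgan's: NOT(AND of terms) = OR of negations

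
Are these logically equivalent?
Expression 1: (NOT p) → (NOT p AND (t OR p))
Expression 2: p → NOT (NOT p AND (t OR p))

No, Inverse is not equivalent to original (counterexample: p=0, r=0, t=0)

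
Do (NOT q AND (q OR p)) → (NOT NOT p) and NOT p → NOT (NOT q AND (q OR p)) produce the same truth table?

Yes, Contrapositive is always equivalent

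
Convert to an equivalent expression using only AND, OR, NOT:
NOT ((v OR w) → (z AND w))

(v OR w) AND NOT (z AND w)
(Negated implication: NOT(A → B) = A AND NOT B)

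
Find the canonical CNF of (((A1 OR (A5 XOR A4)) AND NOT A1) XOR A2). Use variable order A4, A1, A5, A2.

(A4 OR A1 OR A5 OR A2) AND (A4 OR A1 OR NOT A5 OR NOT A2) AND (A4 OR NOT A1 OR A5 OR A2) AND (A4 OR NOT A1 OR NOT A5 OR A2) AND (NOT A4 OR A1 OR A5 OR NOT A2) AND (NOT A4 OR A1 OR NOT A5 OR A2) AND (NOT A4 OR NOT A1 OR A5 OR A2) AND (NOT A4 OR NOT A1 OR NOT A5 OR A2)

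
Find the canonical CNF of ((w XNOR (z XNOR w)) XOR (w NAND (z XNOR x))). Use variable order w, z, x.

(w OR NOT z OR x) AND (w OR NOT z OR NOT x) AND (NOT w OR z OR x) AND (NOT w OR NOT z OR x)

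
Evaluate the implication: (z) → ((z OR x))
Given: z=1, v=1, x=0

Antecedent (z) = 1; consequent ((z OR x)) = 1.
1 → 1 = 1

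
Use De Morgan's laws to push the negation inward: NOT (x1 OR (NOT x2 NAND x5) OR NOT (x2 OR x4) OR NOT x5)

NOT x1 AND NOT (NOT x2 NAND x5) AND (x2 OR x4) AND x5
De Morgan's: NOT(OR of terms) = AND of negations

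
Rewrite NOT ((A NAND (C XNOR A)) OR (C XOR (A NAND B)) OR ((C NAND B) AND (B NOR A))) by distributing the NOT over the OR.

NOT (A NAND (C XNOR A)) AND NOT (C XOR (A NAND B)) AND NOT ((C NAND B) AND (B NOR A))
De Morgan's: NOT(OR of terms) = AND of negations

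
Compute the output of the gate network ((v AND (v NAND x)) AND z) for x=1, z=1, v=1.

Substituting: ((1 AND (1 NAND 1)) AND 1)
= 0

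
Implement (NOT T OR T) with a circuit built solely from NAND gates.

(((T NAND T) NAND (T NAND T)) NAND (T NAND T))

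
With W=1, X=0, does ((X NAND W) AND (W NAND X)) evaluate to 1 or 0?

Substituting: ((0 NAND 1) AND (1 NAND 0))
= 1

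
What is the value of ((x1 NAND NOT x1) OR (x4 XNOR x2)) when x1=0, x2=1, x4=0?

Substituting: ((0 NAND NOT 0) OR (0 XNOR 1))
= 1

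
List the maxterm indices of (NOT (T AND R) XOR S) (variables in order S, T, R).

ΠM(3, 4, 5, 6) = (S OR NOT T OR NOT R) AND (NOT S OR T OR R) AND (NOT S OR T OR NOT R) AND (NOT S OR NOT T OR R)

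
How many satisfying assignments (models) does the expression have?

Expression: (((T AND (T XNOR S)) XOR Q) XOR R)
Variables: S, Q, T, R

Satisfying assignments: (0,0,0,1), (0,0,1,1), (0,1,0,0), (0,1,1,0), (1,0,0,1), (1,0,1,0), (1,1,0,0), (1,1,1,1)
Count: 8 out of 16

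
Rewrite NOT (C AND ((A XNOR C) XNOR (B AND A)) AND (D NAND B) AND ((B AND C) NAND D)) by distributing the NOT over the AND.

NOT C OR NOT ((A XNOR C) XNOR (B AND A)) OR NOT (D NAND B) OR NOT ((B AND C) NAND D)
De Morgan's: NOT(AND of terms) = OR of negations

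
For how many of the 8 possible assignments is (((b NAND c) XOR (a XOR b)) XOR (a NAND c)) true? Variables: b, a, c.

Satisfying assignments: (0,1,0), (1,0,0)
Count: 2 out of 8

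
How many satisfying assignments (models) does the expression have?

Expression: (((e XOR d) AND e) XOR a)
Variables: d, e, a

Satisfying assignments: (0,0,1), (0,1,0), (1,0,1), (1,1,1)
Count: 4 out of 8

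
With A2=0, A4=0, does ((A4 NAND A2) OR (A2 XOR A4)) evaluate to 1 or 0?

Substituting: ((0 NAND 0) OR (0 XOR 0))
= 1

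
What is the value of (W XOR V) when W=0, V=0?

Substituting: (0 XOR 0)
= 0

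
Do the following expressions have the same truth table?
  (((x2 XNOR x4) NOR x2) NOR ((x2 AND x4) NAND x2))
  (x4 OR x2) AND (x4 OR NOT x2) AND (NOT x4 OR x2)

Yes, they are equivalent — the two output columns agree on all 4 assignments:
x4 | x2 | Expression 1 | Expression 2
-------------------------------------
0 | 0 | 0 | 0
0 | 1 | 0 | 0
1 | 0 | 0 | 0
1 | 1 | 1 | 1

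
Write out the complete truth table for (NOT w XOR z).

w | z | Output
--------------
0 | 0 | 1
0 | 1 | 0
1 | 0 | 0
1 | 1 | 1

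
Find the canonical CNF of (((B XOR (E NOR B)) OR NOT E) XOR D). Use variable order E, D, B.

(E OR NOT D OR B) AND (E OR NOT D OR NOT B) AND (NOT E OR D OR B) AND (NOT E OR NOT D OR NOT B)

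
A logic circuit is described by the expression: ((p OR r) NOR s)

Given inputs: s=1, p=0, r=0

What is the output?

Substituting: ((0 OR 0) NOR 1)
= 0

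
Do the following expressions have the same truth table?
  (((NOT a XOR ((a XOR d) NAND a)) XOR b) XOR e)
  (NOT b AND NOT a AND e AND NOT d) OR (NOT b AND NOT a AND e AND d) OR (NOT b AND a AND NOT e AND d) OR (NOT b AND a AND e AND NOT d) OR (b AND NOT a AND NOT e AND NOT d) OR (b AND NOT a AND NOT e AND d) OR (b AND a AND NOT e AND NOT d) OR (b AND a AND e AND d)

Yes, they are equivalent — the two output columns agree on all 16 assignments:
b | a | e | d | Expression 1 | Expression 2
-------------------------------------------
0 | 0 | 0 | 0 | 0 | 0
0 | 0 | 0 | 1 | 0 | 0
0 | 0 | 1 | 0 | 1 | 1
0 | 0 | 1 | 1 | 1 | 1
0 | 1 | 0 | 0 | 0 | 0
0 | 1 | 0 | 1 | 1 | 1
0 | 1 | 1 | 0 | 1 | 1
0 | 1 | 1 | 1 | 0 | 0
1 | 0 | 0 | 0 | 1 | 1
1 | 0 | 0 | 1 | 1 | 1
1 | 0 | 1 | 0 | 0 | 0
1 | 0 | 1 | 1 | 0 | 0
1 | 1 | 0 | 0 | 1 | 1
1 | 1 | 0 | 1 | 0 | 0
1 | 1 | 1 | 0 | 0 | 0
1 | 1 | 1 | 1 | 1 | 1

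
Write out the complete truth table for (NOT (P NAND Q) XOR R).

P | Q | R | Output
------------------
0 | 0 | 0 | 0
0 | 0 | 1 | 1
0 | 1 | 0 | 0
0 | 1 | 1 | 1
1 | 0 | 0 | 0
1 | 0 | 1 | 1
1 | 1 | 0 | 1
1 | 1 | 1 | 0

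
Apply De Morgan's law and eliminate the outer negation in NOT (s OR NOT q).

NOT s AND q
De Morgan's: NOT(OR of terms) = AND of negations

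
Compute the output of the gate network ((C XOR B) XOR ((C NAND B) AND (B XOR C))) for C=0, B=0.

Substituting: ((0 XOR 0) XOR ((0 NAND 0) AND (0 XOR 0)))
= 0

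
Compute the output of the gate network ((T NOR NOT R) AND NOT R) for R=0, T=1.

Substituting: ((1 NOR NOT 0) AND NOT 0)
= 0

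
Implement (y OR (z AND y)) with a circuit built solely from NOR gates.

((y NOR ((z NOR z) NOR (y NOR y))) NOR (y NOR ((z NOR z) NOR (y NOR y))))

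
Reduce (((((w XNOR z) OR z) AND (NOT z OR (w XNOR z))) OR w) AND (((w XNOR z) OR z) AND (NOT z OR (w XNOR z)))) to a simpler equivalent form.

By absorption (E AND (E OR v) = E) then distribution ((E OR v) AND (E OR NOT v) = E):
= (w XNOR z)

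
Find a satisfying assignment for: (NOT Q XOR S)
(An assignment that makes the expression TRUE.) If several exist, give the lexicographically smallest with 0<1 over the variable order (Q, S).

Q=0, S=0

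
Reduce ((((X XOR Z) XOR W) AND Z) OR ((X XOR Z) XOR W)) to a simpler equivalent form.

By absorption (E OR (E AND v) = E):
= ((X XOR Z) XOR W)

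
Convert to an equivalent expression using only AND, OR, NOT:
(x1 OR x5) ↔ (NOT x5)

((x1 OR x5) AND (NOT x5)) OR (NOT (x1 OR x5) AND x5)
(Biconditional = both true or both false)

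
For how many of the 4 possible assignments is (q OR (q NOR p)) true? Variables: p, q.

Satisfying assignments: (0,0), (0,1), (1,1)
Count: 3 out of 4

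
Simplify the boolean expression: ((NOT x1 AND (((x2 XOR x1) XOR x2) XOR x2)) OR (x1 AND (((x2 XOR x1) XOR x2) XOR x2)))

By distribution ((E AND v) OR (E AND NOT v) = E) then XOR self-cancellation ((E XOR v) XOR v = E):
= (x2 XOR x1)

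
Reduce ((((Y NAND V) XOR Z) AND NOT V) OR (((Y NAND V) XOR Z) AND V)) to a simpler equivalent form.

By distribution ((E AND v) OR (E AND NOT v) = E):
= ((Y NAND V) XOR Z)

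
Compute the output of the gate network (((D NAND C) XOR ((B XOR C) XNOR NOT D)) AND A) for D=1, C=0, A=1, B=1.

Substituting: (((1 NAND 0) XOR ((1 XOR 0) XNOR NOT 1)) AND 1)
= 1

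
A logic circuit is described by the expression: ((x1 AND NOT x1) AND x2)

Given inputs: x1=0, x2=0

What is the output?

Substituting: ((0 AND NOT 0) AND 0)
= 0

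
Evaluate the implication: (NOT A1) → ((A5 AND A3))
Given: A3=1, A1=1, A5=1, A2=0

Antecedent (NOT A1) = 0; consequent ((A5 AND A3)) = 1.
0 → 1 = 1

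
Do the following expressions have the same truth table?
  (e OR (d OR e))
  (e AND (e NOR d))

No. Counterexample: with d=0, e=1, Expression 1 = 1 but Expression 2 = 0.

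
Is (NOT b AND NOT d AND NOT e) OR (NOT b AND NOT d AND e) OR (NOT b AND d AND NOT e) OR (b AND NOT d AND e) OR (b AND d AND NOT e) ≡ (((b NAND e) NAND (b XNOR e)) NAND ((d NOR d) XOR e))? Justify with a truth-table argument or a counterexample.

Yes, they are equivalent — the two output columns agree on all 8 assignments:
b | d | e | Expression 1 | Expression 2
---------------------------------------
0 | 0 | 0 | 1 | 1
0 | 0 | 1 | 1 | 1
0 | 1 | 0 | 1 | 1
0 | 1 | 1 | 0 | 0
1 | 0 | 0 | 0 | 0
1 | 0 | 1 | 1 | 1
1 | 1 | 0 | 1 | 1
1 | 1 | 1 | 0 | 0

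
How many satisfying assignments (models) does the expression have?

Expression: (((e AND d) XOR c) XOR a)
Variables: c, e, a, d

Satisfying assignments: (0,0,1,0), (0,0,1,1), (0,1,0,1), (0,1,1,0), (1,0,0,0), (1,0,0,1), (1,1,0,0), (1,1,1,1)
Count: 8 out of 16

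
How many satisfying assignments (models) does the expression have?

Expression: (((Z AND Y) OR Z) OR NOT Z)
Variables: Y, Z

Satisfying assignments: (0,0), (0,1), (1,0), (1,1)
Count: 4 out of 4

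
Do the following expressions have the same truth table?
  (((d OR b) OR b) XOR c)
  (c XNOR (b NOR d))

Yes, they are equivalent — the two output columns agree on all 8 assignments:
d | b | c | Expression 1 | Expression 2
---------------------------------------
0 | 0 | 0 | 0 | 0
0 | 0 | 1 | 1 | 1
0 | 1 | 0 | 1 | 1
0 | 1 | 1 | 0 | 0
1 | 0 | 0 | 1 | 1
1 | 0 | 1 | 0 | 0
1 | 1 | 0 | 1 | 1
1 | 1 | 1 | 0 | 0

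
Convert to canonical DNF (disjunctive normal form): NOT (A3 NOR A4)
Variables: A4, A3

(NOT A4 AND A3) OR (A4 AND NOT A3) OR (A4 AND A3)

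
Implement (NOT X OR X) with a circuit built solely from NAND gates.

(((X NAND X) NAND (X NAND X)) NAND (X NAND X))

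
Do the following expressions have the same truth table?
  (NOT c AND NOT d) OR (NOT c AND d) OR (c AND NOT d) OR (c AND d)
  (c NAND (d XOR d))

Yes, they are equivalent — the two output columns agree on all 4 assignments:
c | d | Expression 1 | Expression 2
-----------------------------------
0 | 0 | 1 | 1
0 | 1 | 1 | 1
1 | 0 | 1 | 1
1 | 1 | 1 | 1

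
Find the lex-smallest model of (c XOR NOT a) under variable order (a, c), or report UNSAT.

a=0, c=0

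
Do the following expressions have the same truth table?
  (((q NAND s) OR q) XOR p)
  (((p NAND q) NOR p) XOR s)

No. Counterexample: with p=0, q=0, s=0, Expression 1 = 1 but Expression 2 = 0.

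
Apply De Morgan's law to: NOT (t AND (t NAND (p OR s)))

NOT t OR NOT (t NAND (p OR s))
De Morgan's: NOT(AND of terms) = OR of negations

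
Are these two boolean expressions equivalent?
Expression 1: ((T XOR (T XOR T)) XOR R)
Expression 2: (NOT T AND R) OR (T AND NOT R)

Yes, they are equivalent — the two output columns agree on all 4 assignments:
T | R | Expression 1 | Expression 2
-----------------------------------
0 | 0 | 0 | 0
0 | 1 | 1 | 1
1 | 0 | 1 | 1
1 | 1 | 0 | 0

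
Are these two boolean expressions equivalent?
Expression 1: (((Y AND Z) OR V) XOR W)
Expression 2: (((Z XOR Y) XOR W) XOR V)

No. Counterexample: with Z=0, W=0, Y=1, V=0, Expression 1 = 0 but Expression 2 = 1.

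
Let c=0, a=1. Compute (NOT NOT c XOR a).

Substituting: (NOT NOT 0 XOR 1)
= 1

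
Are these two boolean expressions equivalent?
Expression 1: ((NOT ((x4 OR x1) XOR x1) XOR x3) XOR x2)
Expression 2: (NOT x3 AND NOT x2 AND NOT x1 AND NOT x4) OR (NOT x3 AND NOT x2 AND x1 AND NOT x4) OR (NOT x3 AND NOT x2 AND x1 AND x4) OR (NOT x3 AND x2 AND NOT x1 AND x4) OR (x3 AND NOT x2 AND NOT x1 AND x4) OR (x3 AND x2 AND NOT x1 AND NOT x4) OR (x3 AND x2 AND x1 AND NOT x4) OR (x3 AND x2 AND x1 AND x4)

Yes, they are equivalent — the two output columns agree on all 16 assignments:
x3 | x2 | x1 | x4 | Expression 1 | Expression 2
-----------------------------------------------
0 | 0 | 0 | 0 | 1 | 1
0 | 0 | 0 | 1 | 0 | 0
0 | 0 | 1 | 0 | 1 | 1
0 | 0 | 1 | 1 | 1 | 1
0 | 1 | 0 | 0 | 0 | 0
0 | 1 | 0 | 1 | 1 | 1
0 | 1 | 1 | 0 | 0 | 0
0 | 1 | 1 | 1 | 0 | 0
1 | 0 | 0 | 0 | 0 | 0
1 | 0 | 0 | 1 | 1 | 1
1 | 0 | 1 | 0 | 0 | 0
1 | 0 | 1 | 1 | 0 | 0
1 | 1 | 0 | 0 | 1 | 1
1 | 1 | 0 | 1 | 0 | 0
1 | 1 | 1 | 0 | 1 | 1
1 | 1 | 1 | 1 | 1 | 1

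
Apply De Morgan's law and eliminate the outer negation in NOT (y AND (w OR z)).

NOT y OR NOT (w OR z)
De Morgan's: NOT(AND of terms) = OR of negations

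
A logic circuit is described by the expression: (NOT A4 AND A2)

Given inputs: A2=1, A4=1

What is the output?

Substituting: (NOT 1 AND 1)
= 0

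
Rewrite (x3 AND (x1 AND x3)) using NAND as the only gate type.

((x3 NAND ((x1 NAND x3) NAND (x1 NAND x3))) NAND (x3 NAND ((x1 NAND x3) NAND (x1 NAND x3))))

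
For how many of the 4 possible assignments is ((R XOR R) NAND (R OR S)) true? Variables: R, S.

Satisfying assignments: (0,0), (0,1), (1,0), (1,1)
Count: 4 out of 4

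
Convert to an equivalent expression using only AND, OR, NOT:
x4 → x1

NOT x4 OR x1
(Implication elimination: A → B = NOT A OR B)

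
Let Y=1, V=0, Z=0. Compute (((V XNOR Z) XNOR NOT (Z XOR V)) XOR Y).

Substituting: (((0 XNOR 0) XNOR NOT (0 XOR 0)) XOR 1)
= 0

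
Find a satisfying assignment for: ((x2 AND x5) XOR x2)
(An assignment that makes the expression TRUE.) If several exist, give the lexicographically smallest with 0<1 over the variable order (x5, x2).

x5=0, x2=1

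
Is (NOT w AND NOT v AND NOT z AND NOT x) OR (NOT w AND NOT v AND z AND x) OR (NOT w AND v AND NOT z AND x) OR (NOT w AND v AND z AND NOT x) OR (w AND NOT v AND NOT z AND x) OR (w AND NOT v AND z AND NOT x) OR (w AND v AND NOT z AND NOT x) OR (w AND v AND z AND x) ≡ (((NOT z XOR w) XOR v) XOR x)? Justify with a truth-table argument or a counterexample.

Yes, they are equivalent — the two output columns agree on all 16 assignments:
w | v | z | x | Expression 1 | Expression 2
-------------------------------------------
0 | 0 | 0 | 0 | 1 | 1
0 | 0 | 0 | 1 | 0 | 0
0 | 0 | 1 | 0 | 0 | 0
0 | 0 | 1 | 1 | 1 | 1
0 | 1 | 0 | 0 | 0 | 0
0 | 1 | 0 | 1 | 1 | 1
0 | 1 | 1 | 0 | 1 | 1
0 | 1 | 1 | 1 | 0 | 0
1 | 0 | 0 | 0 | 0 | 0
1 | 0 | 0 | 1 | 1 | 1
1 | 0 | 1 | 0 | 1 | 1
1 | 0 | 1 | 1 | 0 | 0
1 | 1 | 0 | 0 | 1 | 1
1 | 1 | 0 | 1 | 0 | 0
1 | 1 | 1 | 0 | 0 | 0
1 | 1 | 1 | 1 | 1 | 1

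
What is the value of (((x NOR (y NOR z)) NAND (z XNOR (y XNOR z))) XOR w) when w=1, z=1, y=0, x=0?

Substituting: (((0 NOR (0 NOR 1)) NAND (1 XNOR (0 XNOR 1))) XOR 1)
= 0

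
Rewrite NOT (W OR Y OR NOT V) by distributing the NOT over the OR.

NOT W AND NOT Y AND V
De Morgan's: NOT(OR of terms) = AND of negations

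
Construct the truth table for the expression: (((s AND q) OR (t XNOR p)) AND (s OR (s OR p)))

q | t | p | s | Output
----------------------
0 | 0 | 0 | 0 | 0
0 | 0 | 0 | 1 | 1
0 | 0 | 1 | 0 | 0
0 | 0 | 1 | 1 | 0
0 | 1 | 0 | 0 | 0
0 | 1 | 0 | 1 | 0
0 | 1 | 1 | 0 | 1
0 | 1 | 1 | 1 | 1
1 | 0 | 0 | 0 | 0
1 | 0 | 0 | 1 | 1
1 | 0 | 1 | 0 | 0
1 | 0 | 1 | 1 | 1
1 | 1 | 0 | 0 | 0
1 | 1 | 0 | 1 | 1
1 | 1 | 1 | 0 | 1
1 | 1 | 1 | 1 | 1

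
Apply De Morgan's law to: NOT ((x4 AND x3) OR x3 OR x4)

NOT (x4 AND x3) AND NOT x3 AND NOT x4
De Morgan's: NOT(OR of terms) = AND of negations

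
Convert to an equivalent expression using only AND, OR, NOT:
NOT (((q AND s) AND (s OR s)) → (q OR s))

((q AND s) AND (s OR s)) AND NOT (q OR s)
(Negated implication: NOT(A → B) = A AND NOT B)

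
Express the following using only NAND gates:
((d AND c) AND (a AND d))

((((d NAND c) NAND (d NAND c)) NAND ((a NAND d) NAND (a NAND d))) NAND (((d NAND c) NAND (d NAND c)) NAND ((a NAND d) NAND (a NAND d))))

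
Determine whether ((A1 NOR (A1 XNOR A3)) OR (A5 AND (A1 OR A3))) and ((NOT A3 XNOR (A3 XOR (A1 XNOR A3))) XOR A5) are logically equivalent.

No. Counterexample: with A1=0, A5=0, A3=0, Expression 1 = 0 but Expression 2 = 1.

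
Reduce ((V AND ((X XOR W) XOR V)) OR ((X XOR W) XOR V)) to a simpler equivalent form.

By absorption (E OR (E AND v) = E):
= ((X XOR W) XOR V)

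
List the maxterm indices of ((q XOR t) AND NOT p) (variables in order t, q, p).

ΠM(0, 1, 3, 5, 6, 7) = (t OR q OR p) AND (t OR q OR NOT p) AND (t OR NOT q OR NOT p) AND (NOT t OR q OR NOT p) AND (NOT t OR NOT q OR p) AND (NOT t OR NOT q OR NOT p)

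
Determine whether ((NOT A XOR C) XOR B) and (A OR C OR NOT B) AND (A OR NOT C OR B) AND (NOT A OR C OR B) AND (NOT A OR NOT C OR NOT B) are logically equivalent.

Yes, they are equivalent — the two output columns agree on all 8 assignments:
A | C | B | Expression 1 | Expression 2
---------------------------------------
0 | 0 | 0 | 1 | 1
0 | 0 | 1 | 0 | 0
0 | 1 | 0 | 0 | 0
0 | 1 | 1 | 1 | 1
1 | 0 | 0 | 0 | 0
1 | 0 | 1 | 1 | 1
1 | 1 | 0 | 1 | 1
1 | 1 | 1 | 0 | 0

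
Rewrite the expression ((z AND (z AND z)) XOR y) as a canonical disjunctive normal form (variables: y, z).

(NOT y AND z) OR (y AND NOT z)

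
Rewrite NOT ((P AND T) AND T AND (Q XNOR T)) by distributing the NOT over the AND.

NOT (P AND T) OR NOT T OR NOT (Q XNOR T)
De Morgan's: NOT(AND of terms) = OR of negations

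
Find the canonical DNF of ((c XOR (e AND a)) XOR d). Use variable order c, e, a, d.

(NOT c AND NOT e AND NOT a AND d) OR (NOT c AND NOT e AND a AND d) OR (NOT c AND e AND NOT a AND d) OR (NOT c AND e AND a AND NOT d) OR (c AND NOT e AND NOT a AND NOT d) OR (c AND NOT e AND a AND NOT d) OR (c AND e AND NOT a AND NOT d) OR (c AND e AND a AND d)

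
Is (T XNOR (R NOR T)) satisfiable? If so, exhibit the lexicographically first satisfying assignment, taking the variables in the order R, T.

R=1, T=0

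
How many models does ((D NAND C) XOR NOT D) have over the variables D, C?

Satisfying assignments: (1,0)
Count: 1 out of 4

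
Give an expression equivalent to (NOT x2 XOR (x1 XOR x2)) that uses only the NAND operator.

(((x2 NAND x2) NAND ((x2 NAND x2) NAND ((x1 NAND (x1 NAND x2)) NAND (x2 NAND (x1 NAND x2))))) NAND (((x1 NAND (x1 NAND x2)) NAND (x2 NAND (x1 NAND x2))) NAND ((x2 NAND x2) NAND ((x1 NAND (x1 NAND x2)) NAND (x2 NAND (x1 NAND x2))))))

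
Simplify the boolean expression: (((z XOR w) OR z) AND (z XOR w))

By absorption (E AND (E OR v) = E):
= (z XOR w)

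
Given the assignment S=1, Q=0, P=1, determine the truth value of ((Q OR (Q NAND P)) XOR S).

Substituting: ((0 OR (0 NAND 1)) XOR 1)
= 0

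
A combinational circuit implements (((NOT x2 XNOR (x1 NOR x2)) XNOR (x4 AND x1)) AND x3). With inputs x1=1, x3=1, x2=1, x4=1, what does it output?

Substituting: (((NOT 1 XNOR (1 NOR 1)) XNOR (1 AND 1)) AND 1)
= 1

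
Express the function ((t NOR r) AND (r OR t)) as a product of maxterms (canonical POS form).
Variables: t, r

ΠM(0, 1, 2, 3) = (t OR r) AND (t OR NOT r) AND (NOT t OR r) AND (NOT t OR NOT r)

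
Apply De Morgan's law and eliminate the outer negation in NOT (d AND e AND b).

NOT d OR NOT e OR NOT b
De Morgan's: NOT(AND of terms) = OR of negations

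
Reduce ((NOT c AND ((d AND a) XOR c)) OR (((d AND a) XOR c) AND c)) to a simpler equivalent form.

By distribution ((E AND v) OR (E AND NOT v) = E):
= ((d AND a) XOR c)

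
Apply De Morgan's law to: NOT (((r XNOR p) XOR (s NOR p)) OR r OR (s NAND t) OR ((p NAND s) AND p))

NOT ((r XNOR p) XOR (s NOR p)) AND NOT r AND NOT (s NAND t) AND NOT ((p NAND s) AND p)
De Morgan's: NOT(OR of terms) = AND of negations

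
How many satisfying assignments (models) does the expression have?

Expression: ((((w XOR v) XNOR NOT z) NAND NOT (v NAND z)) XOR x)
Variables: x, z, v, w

Satisfying assignments: (0,0,0,0), (0,0,0,1), (0,0,1,0), (0,0,1,1), (0,1,0,0), (0,1,0,1), (0,1,1,0), (1,1,1,1)
Count: 8 out of 16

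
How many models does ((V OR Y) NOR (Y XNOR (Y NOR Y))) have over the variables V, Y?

Satisfying assignments: (0,0)
Count: 1 out of 4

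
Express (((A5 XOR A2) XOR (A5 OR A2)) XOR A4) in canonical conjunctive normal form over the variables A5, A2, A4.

(A5 OR A2 OR A4) AND (A5 OR NOT A2 OR A4) AND (NOT A5 OR A2 OR A4) AND (NOT A5 OR NOT A2 OR NOT A4)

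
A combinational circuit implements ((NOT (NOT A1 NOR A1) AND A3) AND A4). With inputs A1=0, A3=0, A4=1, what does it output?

Substituting: ((NOT (NOT 0 NOR 0) AND 0) AND 1)
= 0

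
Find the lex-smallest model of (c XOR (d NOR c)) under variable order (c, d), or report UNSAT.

c=0, d=0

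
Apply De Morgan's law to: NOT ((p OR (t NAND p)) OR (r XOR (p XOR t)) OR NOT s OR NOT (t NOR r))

NOT (p OR (t NAND p)) AND NOT (r XOR (p XOR t)) AND s AND (t NOR r)
De Morgan's: NOT(OR of terms) = AND of negations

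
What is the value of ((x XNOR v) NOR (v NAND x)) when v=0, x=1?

Substituting: ((1 XNOR 0) NOR (0 NAND 1))
= 0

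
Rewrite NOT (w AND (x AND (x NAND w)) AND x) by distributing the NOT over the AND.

NOT w OR NOT (x AND (x NAND w)) OR NOT x
De Morgan's: NOT(AND of terms) = OR of negations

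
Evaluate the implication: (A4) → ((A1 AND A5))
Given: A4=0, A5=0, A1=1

Antecedent (A4) = 0; consequent ((A1 AND A5)) = 0.
0 → 0 = 1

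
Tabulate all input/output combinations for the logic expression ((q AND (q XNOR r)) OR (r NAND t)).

t | q | r | Output
------------------
0 | 0 | 0 | 1
0 | 0 | 1 | 1
0 | 1 | 0 | 1
0 | 1 | 1 | 1
1 | 0 | 0 | 1
1 | 0 | 1 | 0
1 | 1 | 0 | 1
1 | 1 | 1 | 1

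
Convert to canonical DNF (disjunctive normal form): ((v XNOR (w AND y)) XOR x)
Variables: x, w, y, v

(NOT x AND NOT w AND NOT y AND NOT v) OR (NOT x AND NOT w AND y AND NOT v) OR (NOT x AND w AND NOT y AND NOT v) OR (NOT x AND w AND y AND v) OR (x AND NOT w AND NOT y AND v) OR (x AND NOT w AND y AND v) OR (x AND w AND NOT y AND v) OR (x AND w AND y AND NOT v)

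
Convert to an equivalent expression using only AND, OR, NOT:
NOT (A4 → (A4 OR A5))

A4 AND NOT (A4 OR A5)
(Negated implication: NOT(A → B) = A AND NOT B)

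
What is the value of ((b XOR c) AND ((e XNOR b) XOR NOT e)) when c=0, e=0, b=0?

Substituting: ((0 XOR 0) AND ((0 XNOR 0) XOR NOT 0))
= 0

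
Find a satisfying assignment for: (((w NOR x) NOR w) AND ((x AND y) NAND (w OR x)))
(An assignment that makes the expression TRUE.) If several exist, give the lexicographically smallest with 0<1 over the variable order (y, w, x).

y=0, w=0, x=1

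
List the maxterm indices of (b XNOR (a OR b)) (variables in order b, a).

ΠM(1) = (b OR NOT a)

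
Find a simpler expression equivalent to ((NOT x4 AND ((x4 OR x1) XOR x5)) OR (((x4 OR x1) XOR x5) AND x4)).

By distribution ((E AND v) OR (E AND NOT v) = E):
= ((x4 OR x1) XOR x5)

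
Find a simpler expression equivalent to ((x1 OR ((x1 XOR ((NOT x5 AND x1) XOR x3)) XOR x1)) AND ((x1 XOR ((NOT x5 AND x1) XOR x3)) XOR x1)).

By absorption (E AND (E OR v) = E) then XOR self-cancellation ((E XOR v) XOR v = E):
= ((NOT x5 AND x1) XOR x3)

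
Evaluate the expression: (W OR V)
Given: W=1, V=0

Substituting: (1 OR 0)
= 1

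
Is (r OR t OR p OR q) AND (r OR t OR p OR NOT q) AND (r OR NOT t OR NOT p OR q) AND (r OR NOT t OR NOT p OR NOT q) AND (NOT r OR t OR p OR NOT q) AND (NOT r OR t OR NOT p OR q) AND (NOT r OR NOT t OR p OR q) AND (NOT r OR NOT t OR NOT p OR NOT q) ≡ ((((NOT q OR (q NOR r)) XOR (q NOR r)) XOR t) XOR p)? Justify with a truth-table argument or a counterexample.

Yes, they are equivalent — the two output columns agree on all 16 assignments:
r | t | p | q | Expression 1 | Expression 2
-------------------------------------------
0 | 0 | 0 | 0 | 0 | 0
0 | 0 | 0 | 1 | 0 | 0
0 | 0 | 1 | 0 | 1 | 1
0 | 0 | 1 | 1 | 1 | 1
0 | 1 | 0 | 0 | 1 | 1
0 | 1 | 0 | 1 | 1 | 1
0 | 1 | 1 | 0 | 0 | 0
0 | 1 | 1 | 1 | 0 | 0
1 | 0 | 0 | 0 | 1 | 1
1 | 0 | 0 | 1 | 0 | 0
1 | 0 | 1 | 0 | 0 | 0
1 | 0 | 1 | 1 | 1 | 1
1 | 1 | 0 | 0 | 0 | 0
1 | 1 | 0 | 1 | 1 | 1
1 | 1 | 1 | 0 | 1 | 1
1 | 1 | 1 | 1 | 0 | 0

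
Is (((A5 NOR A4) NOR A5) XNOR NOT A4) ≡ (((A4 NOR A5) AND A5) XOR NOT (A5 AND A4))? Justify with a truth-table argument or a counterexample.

No. Counterexample: with A5=0, A4=0, Expression 1 = 0 but Expression 2 = 1.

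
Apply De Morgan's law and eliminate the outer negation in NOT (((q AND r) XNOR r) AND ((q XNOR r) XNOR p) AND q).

NOT ((q AND r) XNOR r) OR NOT ((q XNOR r) XNOR p) OR NOT q
De Morgan's: NOT(AND of terms) = OR of negations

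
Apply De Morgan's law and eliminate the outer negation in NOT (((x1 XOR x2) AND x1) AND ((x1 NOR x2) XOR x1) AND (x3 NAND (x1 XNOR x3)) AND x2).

NOT ((x1 XOR x2) AND x1) OR NOT ((x1 NOR x2) XOR x1) OR NOT (x3 NAND (x1 XNOR x3)) OR NOT x2
De Morgan's: NOT(AND of terms) = OR of negations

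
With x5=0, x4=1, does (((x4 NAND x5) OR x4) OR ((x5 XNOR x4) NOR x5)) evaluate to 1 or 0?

Substituting: (((1 NAND 0) OR 1) OR ((0 XNOR 1) NOR 0))
= 1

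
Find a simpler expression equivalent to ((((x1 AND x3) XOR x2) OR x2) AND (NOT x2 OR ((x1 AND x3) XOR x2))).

By distribution ((E OR v) AND (E OR NOT v) = E):
= ((x1 AND x3) XOR x2)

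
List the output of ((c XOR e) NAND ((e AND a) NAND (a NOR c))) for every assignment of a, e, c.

a | e | c | Output
------------------
0 | 0 | 0 | 1
0 | 0 | 1 | 0
0 | 1 | 0 | 0
0 | 1 | 1 | 1
1 | 0 | 0 | 1
1 | 0 | 1 | 0
1 | 1 | 0 | 0
1 | 1 | 1 | 1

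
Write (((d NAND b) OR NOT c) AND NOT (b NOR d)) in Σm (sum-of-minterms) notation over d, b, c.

Σm(2, 3, 4, 5, 6) = (NOT d AND b AND NOT c) OR (NOT d AND b AND c) OR (d AND NOT b AND NOT c) OR (d AND NOT b AND c) OR (d AND b AND NOT c)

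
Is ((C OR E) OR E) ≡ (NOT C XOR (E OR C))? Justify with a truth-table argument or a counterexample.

No. Counterexample: with C=0, E=0, Expression 1 = 0 but Expression 2 = 1.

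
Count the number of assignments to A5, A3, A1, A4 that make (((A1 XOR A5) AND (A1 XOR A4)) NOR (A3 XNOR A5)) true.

Satisfying assignments: (0,1,0,0), (0,1,0,1), (0,1,1,1), (1,0,0,0), (1,0,1,0), (1,0,1,1)
Count: 6 out of 16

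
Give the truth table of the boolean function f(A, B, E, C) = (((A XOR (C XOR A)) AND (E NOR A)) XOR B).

A | B | E | C | Output
----------------------
0 | 0 | 0 | 0 | 0
0 | 0 | 0 | 1 | 1
0 | 0 | 1 | 0 | 0
0 | 0 | 1 | 1 | 0
0 | 1 | 0 | 0 | 1
0 | 1 | 0 | 1 | 0
0 | 1 | 1 | 0 | 1
0 | 1 | 1 | 1 | 1
1 | 0 | 0 | 0 | 0
1 | 0 | 0 | 1 | 0
1 | 0 | 1 | 0 | 0
1 | 0 | 1 | 1 | 0
1 | 1 | 0 | 0 | 1
1 | 1 | 0 | 1 | 1
1 | 1 | 1 | 0 | 1
1 | 1 | 1 | 1 | 1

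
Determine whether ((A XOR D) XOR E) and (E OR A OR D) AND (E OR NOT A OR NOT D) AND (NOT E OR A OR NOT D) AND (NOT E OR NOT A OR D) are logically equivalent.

Yes, they are equivalent — the two output columns agree on all 8 assignments:
E | A | D | Expression 1 | Expression 2
---------------------------------------
0 | 0 | 0 | 0 | 0
0 | 0 | 1 | 1 | 1
0 | 1 | 0 | 1 | 1
0 | 1 | 1 | 0 | 0
1 | 0 | 0 | 1 | 1
1 | 0 | 1 | 0 | 0
1 | 1 | 0 | 0 | 0
1 | 1 | 1 | 1 | 1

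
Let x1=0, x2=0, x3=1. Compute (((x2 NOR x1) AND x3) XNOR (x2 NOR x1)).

Substituting: (((0 NOR 0) AND 1) XNOR (0 NOR 0))
= 1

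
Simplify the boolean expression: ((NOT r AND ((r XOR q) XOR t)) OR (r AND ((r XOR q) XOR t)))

By distribution ((E AND v) OR (E AND NOT v) = E):
= ((r XOR q) XOR t)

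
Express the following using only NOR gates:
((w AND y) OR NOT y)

((((w NOR w) NOR (y NOR y)) NOR (y NOR y)) NOR (((w NOR w) NOR (y NOR y)) NOR (y NOR y)))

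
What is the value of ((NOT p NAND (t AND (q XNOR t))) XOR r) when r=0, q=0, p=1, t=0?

Substituting: ((NOT 1 NAND (0 AND (0 XNOR 0))) XOR 0)
= 1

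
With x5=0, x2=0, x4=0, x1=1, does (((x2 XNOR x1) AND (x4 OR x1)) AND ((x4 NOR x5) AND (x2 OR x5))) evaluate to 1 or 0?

Substituting: (((0 XNOR 1) AND (0 OR 1)) AND ((0 NOR 0) AND (0 OR 0)))
= 0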